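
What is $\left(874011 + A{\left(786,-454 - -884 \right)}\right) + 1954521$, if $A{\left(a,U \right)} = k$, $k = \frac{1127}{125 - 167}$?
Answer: $\frac{16971031}{6} \approx 2.8285 \cdot 10^{6}$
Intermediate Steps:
$k = - \frac{161}{6}$ ($k = \frac{1127}{125 - 167} = \frac{1127}{-42} = 1127 \left(- \frac{1}{42}\right) = - \frac{161}{6} \approx -26.833$)
$A{\left(a,U \right)} = - \frac{161}{6}$
$\left(874011 + A{\left(786,-454 - -884 \right)}\right) + 1954521 = \left(874011 - \frac{161}{6}\right) + 1954521 = \frac{5243905}{6} + 1954521 = \frac{16971031}{6}$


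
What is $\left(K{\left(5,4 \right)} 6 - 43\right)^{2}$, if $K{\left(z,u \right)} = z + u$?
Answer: $121$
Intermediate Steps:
$K{\left(z,u \right)} = u + z$
$\left(K{\left(5,4 \right)} 6 - 43\right)^{2} = \left(\left(4 + 5\right) 6 - 43\right)^{2} = \left(9 \cdot 6 - 43\right)^{2} = \left(54 - 43\right)^{2} = 11^{2} = 121$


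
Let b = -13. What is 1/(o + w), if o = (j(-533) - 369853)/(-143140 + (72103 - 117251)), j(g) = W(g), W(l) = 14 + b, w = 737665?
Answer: 47072/34723459343 ≈ 1.3556e-6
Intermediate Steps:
W(l) = 1 (W(l) = 14 - 13 = 1)
j(g) = 1
o = 92463/47072 (o = (1 - 369853)/(-143140 + (72103 - 117251)) = -369852/(-143140 - 45148) = -369852/(-188288) = -369852*(-1/188288) = 92463/47072 ≈ 1.9643)
1/(o + w) = 1/(92463/47072 + 737665) = 1/(34723459343/47072) = 47072/34723459343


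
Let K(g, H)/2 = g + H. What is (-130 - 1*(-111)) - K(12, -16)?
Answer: -11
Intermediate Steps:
K(g, H) = 2*H + 2*g (K(g, H) = 2*(g + H) = 2*(H + g) = 2*H + 2*g)
(-130 - 1*(-111)) - K(12, -16) = (-130 - 1*(-111)) - (2*(-16) + 2*12) = (-130 + 111) - (-32 + 24) = -19 - 1*(-8) = -19 + 8 = -11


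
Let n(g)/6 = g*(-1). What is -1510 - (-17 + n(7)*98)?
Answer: 2623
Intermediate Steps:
n(g) = -6*g (n(g) = 6*(g*(-1)) = 6*(-g) = -6*g)
-1510 - (-17 + n(7)*98) = -1510 - (-17 - 6*7*98) = -1510 - (-17 - 42*98) = -1510 - (-17 - 4116) = -1510 - 1*(-4133) = -1510 + 4133 = 2623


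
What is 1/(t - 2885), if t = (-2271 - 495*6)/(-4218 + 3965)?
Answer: -253/724664 ≈ -0.00034913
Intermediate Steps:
t = 5241/253 (t = (-2271 - 2970)/(-253) = -5241*(-1/253) = 5241/253 ≈ 20.715)
1/(t - 2885) = 1/(5241/253 - 2885) = 1/(-724664/253) = -253/724664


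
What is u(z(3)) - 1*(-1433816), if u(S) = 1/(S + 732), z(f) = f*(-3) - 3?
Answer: 1032347521/720 ≈ 1.4338e+6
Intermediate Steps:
z(f) = -3 - 3*f (z(f) = -3*f - 3 = -3 - 3*f)
u(S) = 1/(732 + S)
u(z(3)) - 1*(-1433816) = 1/(732 + (-3 - 3*3)) - 1*(-1433816) = 1/(732 + (-3 - 9)) + 1433816 = 1/(732 - 12) + 1433816 = 1/720 + 1433816 = 1032347521/720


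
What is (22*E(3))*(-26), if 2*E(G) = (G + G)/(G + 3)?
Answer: -286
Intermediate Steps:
E(G) = G/(3 + G) (E(G) = ((G + G)/(G + 3))/2 = ((2*G)/(3 + G))/2 = (2*G/(3 + G))/2 = G/(3 + G))
(22*E(3))*(-26) = (22*(3/(3 + 3)))*(-26) = (22*(3/6))*(-26) = (22*(3*(1/6)))*(-26) = (22*(1/2))*(-26) = 11*(-26) = -286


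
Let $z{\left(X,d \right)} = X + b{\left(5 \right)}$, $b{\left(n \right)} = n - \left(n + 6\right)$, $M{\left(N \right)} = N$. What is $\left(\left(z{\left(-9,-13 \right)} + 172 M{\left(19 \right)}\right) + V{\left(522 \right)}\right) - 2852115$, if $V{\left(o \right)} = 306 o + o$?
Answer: $-2688608$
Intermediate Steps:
$b{\left(n \right)} = -6$ ($b{\left(n \right)} = n - \left(6 + n\right) = -6$)
$z{\left(X,d \right)} = -6 + X$ ($z{\left(X,d \right)} = X - 6 = -6 + X$)
$V{\left(o \right)} = 307 o$
$\left(\left(z{\left(-9,-13 \right)} + 172 M{\left(19 \right)}\right) + V{\left(522 \right)}\right) - 2852115 = \left(\left(\left(-6 - 9\right) + 172 \cdot 19\right) + 307 \cdot 522\right) - 2852115 = \left(\left(-15 + 3268\right) + 160254\right) - 2852115 = \left(3253 + 160254\right) - 2852115 = 163507 - 2852115 = -2688608$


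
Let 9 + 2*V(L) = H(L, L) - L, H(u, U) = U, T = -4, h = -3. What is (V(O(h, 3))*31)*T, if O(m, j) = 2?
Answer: 558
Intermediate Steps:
V(L) = -9/2 (V(L) = -9/2 + (L - L)/2 = -9/2 + (½)*0 = -9/2 + 0 = -9/2)
(V(O(h, 3))*31)*T = -9/2*31*(-4) = -279/2*(-4) = 558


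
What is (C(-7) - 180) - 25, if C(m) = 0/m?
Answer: -205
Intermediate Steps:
C(m) = 0
(C(-7) - 180) - 25 = (0 - 180) - 25 = -180 - 25 = -205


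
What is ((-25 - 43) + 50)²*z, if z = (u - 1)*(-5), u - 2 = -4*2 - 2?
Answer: 14580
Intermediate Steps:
u = -8 (u = 2 + (-4*2 - 2) = 2 + (-8 - 2) = 2 - 10 = -8)
z = 45 (z = (-8 - 1)*(-5) = -9*(-5) = 45)
((-25 - 43) + 50)²*z = ((-25 - 43) + 50)²*45 = (-68 + 50)²*45 = (-18)²*45 = 324*45 = 14580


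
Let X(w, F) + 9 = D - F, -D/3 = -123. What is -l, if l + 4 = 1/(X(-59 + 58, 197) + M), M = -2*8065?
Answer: 63869/15967 ≈ 4.0001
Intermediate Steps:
D = 369 (D = -3*(-123) = 369)
X(w, F) = 360 - F (X(w, F) = -9 + (369 - F) = 360 - F)
M = -16130
l = -63869/15967 (l = -4 + 1/((360 - 1*197) - 16130) = -4 + 1/((360 - 197) - 16130) = -4 + 1/(163 - 16130) = -4 + 1/(-15967) = -4 - 1/15967 = -63869/15967 ≈ -4.0001)
-l = -1*(-63869/15967) = 63869/15967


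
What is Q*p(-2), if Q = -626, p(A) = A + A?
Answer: 2504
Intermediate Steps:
p(A) = 2*A
Q*p(-2) = -1252*(-2) = -626*(-4) = 2504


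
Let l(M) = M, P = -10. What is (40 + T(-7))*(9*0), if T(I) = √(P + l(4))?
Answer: 0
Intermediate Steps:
T(I) = I*√6 (T(I) = √(-10 + 4) = √(-6) = I*√6)
(40 + T(-7))*(9*0) = (40 + I*√6)*(9*0) = (40 + I*√6)*0 = 0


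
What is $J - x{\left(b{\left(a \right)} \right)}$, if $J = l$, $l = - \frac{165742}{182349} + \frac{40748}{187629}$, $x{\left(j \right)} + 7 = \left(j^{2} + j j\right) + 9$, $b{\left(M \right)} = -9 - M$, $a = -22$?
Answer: $- \frac{3885471408602}{11404653507} \approx -340.69$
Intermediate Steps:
$x{\left(j \right)} = 2 + 2 j^{2}$ ($x{\left(j \right)} = -7 + \left(\left(j^{2} + j j\right) + 9\right) = -7 + \left(\left(j^{2} + j^{2}\right) + 9\right) = -7 + \left(2 j^{2} + 9\right) = -7 + \left(9 + 2 j^{2}\right) = 2 + 2 j^{2}$)
$l = - \frac{7889216222}{11404653507}$ ($l = \left(-165742\right) \frac{1}{182349} + 40748 \cdot \frac{1}{187629} = - \frac{165742}{182349} + \frac{40748}{187629} = - \frac{7889216222}{11404653507} \approx -0.69175$)
$J = - \frac{7889216222}{11404653507} \approx -0.69175$
$J - x{\left(b{\left(a \right)} \right)} = - \frac{7889216222}{11404653507} - \left(2 + 2 \left(-9 - -22\right)^{2}\right) = - \frac{7889216222}{11404653507} - \left(2 + 2 \left(-9 + 22\right)^{2}\right) = - \frac{7889216222}{11404653507} - \left(2 + 2 \cdot 13^{2}\right) = - \frac{7889216222}{11404653507} - \left(2 + 2 \cdot 169\right) = - \frac{7889216222}{11404653507} - \left(2 + 338\right) = - \frac{7889216222}{11404653507} - 340 = - \frac{3885471408602}{11404653507}$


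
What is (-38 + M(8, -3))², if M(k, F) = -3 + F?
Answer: 1936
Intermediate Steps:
(-38 + M(8, -3))² = (-38 + (-3 - 3))² = (-38 - 6)² = (-44)² = 1936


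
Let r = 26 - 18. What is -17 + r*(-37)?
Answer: -313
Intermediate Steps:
r = 8
-17 + r*(-37) = -17 + 8*(-37) = -17 - 296 = -313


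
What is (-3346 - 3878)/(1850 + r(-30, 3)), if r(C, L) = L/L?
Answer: -2408/617 ≈ -3.9028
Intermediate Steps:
r(C, L) = 1
(-3346 - 3878)/(1850 + r(-30, 3)) = (-3346 - 3878)/(1850 + 1) = -7224/1851 = -7224*1/1851 = -2408/617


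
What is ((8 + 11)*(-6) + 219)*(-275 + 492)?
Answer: 22785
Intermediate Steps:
((8 + 11)*(-6) + 219)*(-275 + 492) = (19*(-6) + 219)*217 = (-114 + 219)*217 = 105*217 = 22785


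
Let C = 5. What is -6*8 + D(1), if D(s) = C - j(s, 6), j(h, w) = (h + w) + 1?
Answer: -51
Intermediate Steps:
j(h, w) = 1 + h + w
D(s) = -2 - s (D(s) = 5 - (1 + s + 6) = 5 - (7 + s) = 5 + (-7 - s) = -2 - s)
-6*8 + D(1) = -6*8 + (-2 - 1*1) = -48 + (-2 - 1) = -48 - 3 = -51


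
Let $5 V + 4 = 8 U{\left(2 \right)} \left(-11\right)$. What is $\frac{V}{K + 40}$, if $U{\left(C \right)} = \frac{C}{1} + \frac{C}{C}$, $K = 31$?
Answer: $- \frac{268}{355} \approx -0.75493$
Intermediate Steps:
$U{\left(C \right)} = 1 + C$ ($U{\left(C \right)} = C 1 + 1 = C + 1 = 1 + C$)
$V = - \frac{268}{5}$ ($V = - \frac{4}{5} + \frac{8 \left(1 + 2\right) \left(-11\right)}{5} = - \frac{4}{5} + \frac{8 \cdot 3 \left(-11\right)}{5} = - \frac{4}{5} + \frac{24 \left(-11\right)}{5} = - \frac{4}{5} + \frac{1}{5} \left(-264\right) = - \frac{4}{5} - \frac{264}{5} = - \frac{268}{5} \approx -53.6$)
$\frac{V}{K + 40} = \frac{1}{31 + 40} \left(- \frac{268}{5}\right) = \frac{1}{71} \left(- \frac{268}{5}\right) = - \frac{268}{355}$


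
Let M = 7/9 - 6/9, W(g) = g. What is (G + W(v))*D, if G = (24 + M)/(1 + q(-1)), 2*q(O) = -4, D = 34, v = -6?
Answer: -9214/9 ≈ -1023.8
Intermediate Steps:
q(O) = -2 (q(O) = (½)*(-4) = -2)
M = ⅑ (M = 7*(⅑) - 6*⅑ = 7/9 - ⅔ = ⅑ ≈ 0.11111)
G = -217/9 (G = (24 + ⅑)/(1 - 2) = (217/9)/(-1) = (217/9)*(-1) = -217/9 ≈ -24.111)
(G + W(v))*D = (-217/9 - 6)*34 = -271/9*34 = -9214/9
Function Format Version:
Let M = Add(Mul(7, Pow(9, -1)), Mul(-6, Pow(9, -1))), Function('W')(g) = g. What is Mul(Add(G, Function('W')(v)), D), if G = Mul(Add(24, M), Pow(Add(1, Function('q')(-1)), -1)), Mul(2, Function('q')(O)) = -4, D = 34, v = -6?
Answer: Rational(-9214, 9) ≈ -1023.8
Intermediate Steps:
Function('q')(O) = -2 (Function('q')(O) = Mul(Rational(1, 2), -4) = -2)
M = Rational(1, 9) (M = Add(Mul(7, Rational(1, 9)), Mul(-6, Rational(1, 9))) = Add(Rational(7, 9), Rational(-2, 3)) = Rational(1, 9) ≈ 0.11111)
G = Rational(-217, 9) (G = Mul(Add(24, Rational(1, 9)), Pow(Add(1, -2), -1)) = Mul(Rational(217, 9), Pow(-1, -1)) = Mul(Rational(217, 9), -1) = Rational(-217, 9) ≈ -24.111)
Mul(Add(G, Function('W')(v)), D) = Mul(Add(Rational(-217, 9), -6), 34) = Mul(Rational(-271, 9), 34) = Rational(-9214, 9)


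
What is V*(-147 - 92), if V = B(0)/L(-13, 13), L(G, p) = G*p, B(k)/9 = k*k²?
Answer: 0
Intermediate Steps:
B(k) = 9*k³ (B(k) = 9*(k*k²) = 9*k³)
V = 0 (V = (9*0³)/((-13*13)) = (9*0)/(-169) = 0*(-1/169) = 0)
V*(-147 - 92) = 0*(-147 - 92) = 0*(-239) = 0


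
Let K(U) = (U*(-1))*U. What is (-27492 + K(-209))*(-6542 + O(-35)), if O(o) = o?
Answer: 468104821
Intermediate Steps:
K(U) = -U² (K(U) = (-U)*U = -U²)
(-27492 + K(-209))*(-6542 + O(-35)) = (-27492 - 1*(-209)²)*(-6542 - 35) = (-27492 - 1*43681)*(-6577) = (-27492 - 43681)*(-6577) = -71173*(-6577) = 468104821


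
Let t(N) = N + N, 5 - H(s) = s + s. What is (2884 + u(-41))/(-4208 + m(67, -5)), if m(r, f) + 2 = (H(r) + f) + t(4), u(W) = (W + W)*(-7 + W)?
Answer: -1705/1084 ≈ -1.5729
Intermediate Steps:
H(s) = 5 - 2*s (H(s) = 5 - (s + s) = 5 - 2*s)
u(W) = 2*W*(-7 + W) (u(W) = (2*W)*(-7 + W) = 2*W*(-7 + W))
t(N) = 2*N
m(r, f) = 11 + f - 2*r (m(r, f) = -2 + (((5 - 2*r) + f) + 2*4) = -2 + ((5 + f - 2*r) + 8) = -2 + (13 + f - 2*r) = 11 + f - 2*r)
(2884 + u(-41))/(-4208 + m(67, -5)) = (2884 + 2*(-41)*(-7 - 41))/(-4208 + (11 - 5 - 2*67)) = (2884 + 2*(-41)*(-48))/(-4208 + (11 - 5 - 134)) = (2884 + 3936)/(-4208 - 128) = 6820/(-4336) = 6820*(-1/4336) = -1705/1084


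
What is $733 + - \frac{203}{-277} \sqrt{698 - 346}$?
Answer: $733 + \frac{812 \sqrt{22}}{277} \approx 746.75$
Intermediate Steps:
$733 + - \frac{203}{-277} \sqrt{698 - 346} = 733 + \left(-203\right) \left(- \frac{1}{277}\right) \sqrt{352} = 733 + \frac{203 \cdot 4 \sqrt{22}}{277} = 733 + \frac{812 \sqrt{22}}{277}$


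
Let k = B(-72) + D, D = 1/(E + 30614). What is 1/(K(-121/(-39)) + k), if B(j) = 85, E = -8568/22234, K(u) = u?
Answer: 13272930606/1169379653107 ≈ 0.011350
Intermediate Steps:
E = -4284/11117 (E = -8568*1/22234 = -4284/11117 ≈ -0.38536)
D = 11117/340331554 (D = 1/(-4284/11117 + 30614) = 1/(340331554/11117) = 11117/340331554 ≈ 3.2665e-5)
k = 28928193207/340331554 (k = 85 + 11117/340331554 = 28928193207/340331554 ≈ 85.000)
1/(K(-121/(-39)) + k) = 1/(-121/(-39) + 28928193207/340331554) = 1/(-121*(-1/39) + 28928193207/340331554) = 1/(121/39 + 28928193207/340331554) = 1/(1169379653107/13272930606) = 13272930606/1169379653107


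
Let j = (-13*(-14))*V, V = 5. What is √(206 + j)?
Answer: 6*√31 ≈ 33.407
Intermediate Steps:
j = 910 (j = -13*(-14)*5 = 182*5 = 910)
√(206 + j) = √(206 + 910) = √1116 = 6*√31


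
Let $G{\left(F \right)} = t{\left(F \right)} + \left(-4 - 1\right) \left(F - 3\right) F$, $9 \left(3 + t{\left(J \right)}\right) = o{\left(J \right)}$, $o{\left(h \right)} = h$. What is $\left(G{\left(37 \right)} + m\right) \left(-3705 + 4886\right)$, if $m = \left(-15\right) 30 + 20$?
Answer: $- \frac{71415070}{9} \approx -7.935 \cdot 10^{6}$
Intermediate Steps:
$t{\left(J \right)} = -3 + \frac{J}{9}$
$m = -430$ ($m = -450 + 20 = -430$)
$G{\left(F \right)} = -3 + \frac{F}{9} + F \left(15 - 5 F\right)$ ($G{\left(F \right)} = \left(-3 + \frac{F}{9}\right) + \left(-4 - 1\right) \left(F - 3\right) F = \left(-3 + \frac{F}{9}\right) + - 5 \left(-3 + F\right) F = \left(-3 + \frac{F}{9}\right) + \left(15 - 5 F\right) F = \left(-3 + \frac{F}{9}\right) + F \left(15 - 5 F\right) = -3 + \frac{F}{9} + F \left(15 - 5 F\right)$)
$\left(G{\left(37 \right)} + m\right) \left(-3705 + 4886\right) = \left(\left(-3 - 5 \cdot 37^{2} + \frac{136}{9} \cdot 37\right) - 430\right) \left(-3705 + 4886\right) = \left(\left(-3 - 6845 + \frac{5032}{9}\right) - 430\right) 1181 = \left(- \frac{56600}{9} - 430\right) 1181 = \left(- \frac{60470}{9}\right) 1181 = - \frac{71415070}{9}$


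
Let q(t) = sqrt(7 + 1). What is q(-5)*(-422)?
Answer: -844*sqrt(2) ≈ -1193.6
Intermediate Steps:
q(t) = 2*sqrt(2) (q(t) = sqrt(8) = 2*sqrt(2))
q(-5)*(-422) = (2*sqrt(2))*(-422) = -844*sqrt(2)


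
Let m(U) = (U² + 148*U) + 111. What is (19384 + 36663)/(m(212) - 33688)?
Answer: 56047/42743 ≈ 1.3113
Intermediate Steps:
m(U) = 111 + U² + 148*U
(19384 + 36663)/(m(212) - 33688) = (19384 + 36663)/((111 + 212² + 148*212) - 33688) = 56047/((111 + 44944 + 31376) - 33688) = 56047/(76431 - 33688) = 56047/42743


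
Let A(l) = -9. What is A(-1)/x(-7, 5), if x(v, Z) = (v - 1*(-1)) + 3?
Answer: 3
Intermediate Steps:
x(v, Z) = 4 + v (x(v, Z) = (v + 1) + 3 = (1 + v) + 3 = 4 + v)
A(-1)/x(-7, 5) = -9/(4 - 7) = -9/(-3) = -9*(-1/3) = 3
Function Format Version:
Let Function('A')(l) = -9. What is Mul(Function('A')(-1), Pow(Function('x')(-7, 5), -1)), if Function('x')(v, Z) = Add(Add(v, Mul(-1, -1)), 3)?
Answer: 3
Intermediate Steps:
Function('x')(v, Z) = Add(4, v) (Function('x')(v, Z) = Add(Add(v, 1), 3) = Add(Add(1, v), 3) = Add(4, v))
Mul(Function('A')(-1), Pow(Function('x')(-7, 5), -1)) = Mul(-9, Pow(Add(4, -7), -1)) = Mul(-9, Pow(-3, -1)) = Mul(-9, Rational(-1, 3)) = 3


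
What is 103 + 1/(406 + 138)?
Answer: 56033/544 ≈ 103.00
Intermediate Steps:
103 + 1/(406 + 138) = 103 + 1/544 = 56033/544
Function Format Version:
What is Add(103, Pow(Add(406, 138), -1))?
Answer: Rational(56033, 544) ≈ 103.00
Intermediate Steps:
Add(103, Pow(Add(406, 138), -1)) = Add(103, Pow(544, -1)) = Add(103, Rational(1, 544)) = Rational(56033, 544)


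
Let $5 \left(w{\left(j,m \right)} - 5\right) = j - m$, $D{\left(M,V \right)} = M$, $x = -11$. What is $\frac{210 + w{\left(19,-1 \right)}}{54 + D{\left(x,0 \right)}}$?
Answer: $\frac{219}{43} \approx 5.093$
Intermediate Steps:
$w{\left(j,m \right)} = 5 - \frac{m}{5} + \frac{j}{5}$ ($w{\left(j,m \right)} = 5 + \frac{j - m}{5} = 5 + \left(- \frac{m}{5} + \frac{j}{5}\right) = 5 - \frac{m}{5} + \frac{j}{5}$)
$\frac{210 + w{\left(19,-1 \right)}}{54 + D{\left(x,0 \right)}} = \frac{210 + \left(5 - - \frac{1}{5} + \frac{1}{5} \cdot 19\right)}{54 - 11} = \frac{210 + \left(5 + \frac{1}{5} + \frac{19}{5}\right)}{43} = \left(210 + 9\right) \frac{1}{43} = 219 \cdot \frac{1}{43} = \frac{219}{43}$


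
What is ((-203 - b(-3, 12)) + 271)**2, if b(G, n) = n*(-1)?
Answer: 6400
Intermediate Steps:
b(G, n) = -n
((-203 - b(-3, 12)) + 271)**2 = ((-203 - (-1)*12) + 271)**2 = ((-203 - 1*(-12)) + 271)**2 = ((-203 + 12) + 271)**2 = (-191 + 271)**2 = 80**2 = 6400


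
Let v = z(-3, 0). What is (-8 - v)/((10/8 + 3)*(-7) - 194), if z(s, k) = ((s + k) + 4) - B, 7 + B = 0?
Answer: 64/895 ≈ 0.071508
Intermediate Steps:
B = -7 (B = -7 + 0 = -7)
z(s, k) = 11 + k + s (z(s, k) = ((s + k) + 4) - 1*(-7) = ((k + s) + 4) + 7 = (4 + k + s) + 7 = 11 + k + s)
v = 8 (v = 11 + 0 - 3 = 8)
(-8 - v)/((10/8 + 3)*(-7) - 194) = (-8 - 1*8)/((10/8 + 3)*(-7) - 194) = (-8 - 8)/((10*(⅛) + 3)*(-7) - 194) = -16/((5/4 + 3)*(-7) - 194) = -16/((17/4)*(-7) - 194) = -16/(-119/4 - 194) = -16/(-895/4) = -16*(-4/895) = 64/895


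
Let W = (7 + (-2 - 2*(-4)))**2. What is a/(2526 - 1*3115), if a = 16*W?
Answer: -2704/589 ≈ -4.5908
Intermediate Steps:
W = 169 (W = (7 + (-2 + 8))**2 = (7 + 6)**2 = 13**2 = 169)
a = 2704 (a = 16*169 = 2704)
a/(2526 - 1*3115) = 2704/(2526 - 1*3115) = 2704/(2526 - 3115) = 2704/(-589) = 2704*(-1/589) = -2704/589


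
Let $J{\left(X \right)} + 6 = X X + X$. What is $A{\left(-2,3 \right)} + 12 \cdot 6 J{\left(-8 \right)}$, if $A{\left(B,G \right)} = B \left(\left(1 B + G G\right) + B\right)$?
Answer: $3590$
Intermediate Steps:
$J{\left(X \right)} = -6 + X + X^{2}$ ($J{\left(X \right)} = -6 + \left(X X + X\right) = -6 + \left(X^{2} + X\right) = -6 + \left(X + X^{2}\right) = -6 + X + X^{2}$)
$A{\left(B,G \right)} = B \left(G^{2} + 2 B\right)$ ($A{\left(B,G \right)} = B \left(\left(B + G^{2}\right) + B\right) = B \left(G^{2} + 2 B\right)$)
$A{\left(-2,3 \right)} + 12 \cdot 6 J{\left(-8 \right)} = - 2 \left(3^{2} + 2 \left(-2\right)\right) + 12 \cdot 6 \left(-6 - 8 + \left(-8\right)^{2}\right) = - 2 \left(9 - 4\right) + 72 \left(-6 - 8 + 64\right) = \left(-2\right) 5 + 72 \cdot 50 = -10 + 3600 = 3590$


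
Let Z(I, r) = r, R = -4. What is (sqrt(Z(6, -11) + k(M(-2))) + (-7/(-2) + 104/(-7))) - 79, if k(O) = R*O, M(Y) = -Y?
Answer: -1265/14 + I*sqrt(19) ≈ -90.357 + 4.3589*I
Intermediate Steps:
k(O) = -4*O
(sqrt(Z(6, -11) + k(M(-2))) + (-7/(-2) + 104/(-7))) - 79 = (sqrt(-11 - (-4)*(-2)) + (-7/(-2) + 104/(-7))) - 79 = (sqrt(-11 - 4*2) + (-7*(-1/2) + 104*(-1/7))) - 79 = (sqrt(-11 - 8) + (7/2 - 104/7)) - 79 = (sqrt(-19) - 159/14) - 79 = (I*sqrt(19) - 159/14) - 79 = (-159/14 + I*sqrt(19)) - 79 = -1265/14 + I*sqrt(19)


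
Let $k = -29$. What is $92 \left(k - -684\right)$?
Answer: $60260$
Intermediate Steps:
$92 \left(k - -684\right) = 92 \left(-29 - -684\right) = 92 \left(-29 + 684\right) = 92 \cdot 655 = 60260$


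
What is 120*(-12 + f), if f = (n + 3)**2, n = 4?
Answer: 4440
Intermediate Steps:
f = 49 (f = (4 + 3)**2 = 7**2 = 49)
120*(-12 + f) = 120*(-12 + 49) = 120*37 = 4440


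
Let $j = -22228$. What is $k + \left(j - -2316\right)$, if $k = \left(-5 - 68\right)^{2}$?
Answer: $-14583$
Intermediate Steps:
$k = 5329$ ($k = \left(-73\right)^{2} = 5329$)
$k + \left(j - -2316\right) = 5329 - 19912 = -14583$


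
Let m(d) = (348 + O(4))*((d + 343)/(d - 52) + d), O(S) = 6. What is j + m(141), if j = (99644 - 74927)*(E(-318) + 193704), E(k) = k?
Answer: 425417650500/89 ≈ 4.7800e+9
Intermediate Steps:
m(d) = 354*d + 354*(343 + d)/(-52 + d) (m(d) = (348 + 6)*((d + 343)/(d - 52) + d) = 354*((343 + d)/(-52 + d) + d) = 354*(d + (343 + d)/(-52 + d)) = 354*d + 354*(343 + d)/(-52 + d))
j = 4779921762 (j = (99644 - 74927)*(-318 + 193704) = 24717*193386 = 4779921762)
j + m(141) = 4779921762 + 354*(343 + 141² - 51*141)/(-52 + 141) = 4779921762 + 354*(343 + 19881 - 7191)/89 = 4779921762 + 354*(1/89)*13033 = 4779921762 + 4613682/89 = 425417650500/89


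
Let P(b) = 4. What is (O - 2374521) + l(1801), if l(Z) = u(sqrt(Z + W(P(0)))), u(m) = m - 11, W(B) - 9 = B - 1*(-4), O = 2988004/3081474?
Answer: -3658527816082/1540737 + 3*sqrt(202) ≈ -2.3745e+6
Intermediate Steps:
O = 1494002/1540737 (O = 2988004*(1/3081474) = 1494002/1540737 ≈ 0.96967)
W(B) = 13 + B (W(B) = 9 + (B - 1*(-4)) = 9 + (B + 4) = 9 + (4 + B) = 13 + B)
u(m) = -11 + m
l(Z) = -11 + sqrt(17 + Z) (l(Z) = -11 + sqrt(Z + (13 + 4)) = -11 + sqrt(Z + 17) = -11 + sqrt(17 + Z))
(O - 2374521) + l(1801) = (1494002/1540737 - 2374521) + (-11 + sqrt(17 + 1801)) = -3658510867975/1540737 + (-11 + sqrt(1818)) = -3658510867975/1540737 + (-11 + 3*sqrt(202)) = -3658527816082/1540737 + 3*sqrt(202)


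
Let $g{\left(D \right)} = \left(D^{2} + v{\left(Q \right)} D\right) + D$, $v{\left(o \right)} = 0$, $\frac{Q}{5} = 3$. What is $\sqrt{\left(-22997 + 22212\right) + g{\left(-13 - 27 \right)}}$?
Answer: $5 \sqrt{31} \approx 27.839$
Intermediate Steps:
$Q = 15$ ($Q = 5 \cdot 3 = 15$)
$g{\left(D \right)} = D + D^{2}$ ($g{\left(D \right)} = \left(D^{2} + 0 D\right) + D = \left(D^{2} + 0\right) + D = D^{2} + D = D + D^{2}$)
$\sqrt{\left(-22997 + 22212\right) + g{\left(-13 - 27 \right)}} = \sqrt{\left(-22997 + 22212\right) + \left(-13 - 27\right) \left(1 - 40\right)} = \sqrt{-785 - 40 \left(1 - 40\right)} = \sqrt{-785 - -1560} = \sqrt{-785 + 1560} = \sqrt{775} = 5 \sqrt{31}$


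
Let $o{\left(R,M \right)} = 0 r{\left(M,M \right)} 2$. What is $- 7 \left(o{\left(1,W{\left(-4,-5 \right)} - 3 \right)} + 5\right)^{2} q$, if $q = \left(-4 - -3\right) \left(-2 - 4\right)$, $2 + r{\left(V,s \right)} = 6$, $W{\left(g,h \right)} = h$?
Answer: $-1050$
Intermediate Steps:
$r{\left(V,s \right)} = 4$ ($r{\left(V,s \right)} = -2 + 6 = 4$)
$o{\left(R,M \right)} = 0$ ($o{\left(R,M \right)} = 0 \cdot 4 \cdot 2 = 0 \cdot 2 = 0$)
$q = 6$ ($q = \left(-4 + 3\right) \left(-6\right) = \left(-1\right) \left(-6\right) = 6$)
$- 7 \left(o{\left(1,W{\left(-4,-5 \right)} - 3 \right)} + 5\right)^{2} q = - 7 \left(0 + 5\right)^{2} \cdot 6 = - 7 \cdot 5^{2} \cdot 6 = \left(-7\right) 25 \cdot 6 = \left(-175\right) 6 = -1050$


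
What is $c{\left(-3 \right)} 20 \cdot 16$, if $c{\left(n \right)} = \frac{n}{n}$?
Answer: $320$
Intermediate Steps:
$c{\left(n \right)} = 1$
$c{\left(-3 \right)} 20 \cdot 16 = 1 \cdot 20 \cdot 16 = 20 \cdot 16 = 320$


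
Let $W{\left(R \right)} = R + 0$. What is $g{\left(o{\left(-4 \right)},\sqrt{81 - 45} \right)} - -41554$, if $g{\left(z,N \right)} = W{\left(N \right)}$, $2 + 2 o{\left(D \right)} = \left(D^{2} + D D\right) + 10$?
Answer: $41560$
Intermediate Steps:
$W{\left(R \right)} = R$
$o{\left(D \right)} = 4 + D^{2}$ ($o{\left(D \right)} = -1 + \frac{\left(D^{2} + D D\right) + 10}{2} = -1 + \frac{\left(D^{2} + D^{2}\right) + 10}{2} = -1 + \frac{2 D^{2} + 10}{2} = -1 + \frac{10 + 2 D^{2}}{2} = -1 + \left(5 + D^{2}\right) = 4 + D^{2}$)
$g{\left(z,N \right)} = N$
$g{\left(o{\left(-4 \right)},\sqrt{81 - 45} \right)} - -41554 = \sqrt{81 - 45} - -41554 = \sqrt{36} + 41554 = 6 + 41554 = 41560$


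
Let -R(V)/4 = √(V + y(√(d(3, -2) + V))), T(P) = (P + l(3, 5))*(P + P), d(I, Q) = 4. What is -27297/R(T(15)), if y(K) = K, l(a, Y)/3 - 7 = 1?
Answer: 27297/(4*√(1170 + √1174)) ≈ 196.65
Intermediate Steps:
l(a, Y) = 24 (l(a, Y) = 21 + 3*1 = 21 + 3 = 24)
T(P) = 2*P*(24 + P) (T(P) = (P + 24)*(P + P) = (24 + P)*(2*P) = 2*P*(24 + P))
R(V) = -4*√(V + √(4 + V))
-27297/R(T(15)) = -27297*(-1/(4*√(2*15*(24 + 15) + √(4 + 2*15*(24 + 15))))) = -27297*(-1/(4*√(2*15*39 + √(4 + 2*15*39)))) = -27297*(-1/(4*√(1170 + √(4 + 1170)))) = -27297*(-1/(4*√(1170 + √1174))) = -(-27297)/(4*√(1170 + √1174)) = 27297/(4*√(1170 + √1174))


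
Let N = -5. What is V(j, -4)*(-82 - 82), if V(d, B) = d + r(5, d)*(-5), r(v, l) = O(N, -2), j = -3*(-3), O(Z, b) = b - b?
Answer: -1476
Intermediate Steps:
O(Z, b) = 0
j = 9
r(v, l) = 0
V(d, B) = d (V(d, B) = d + 0*(-5) = d + 0 = d)
V(j, -4)*(-82 - 82) = 9*(-82 - 82) = 9*(-164) = -1476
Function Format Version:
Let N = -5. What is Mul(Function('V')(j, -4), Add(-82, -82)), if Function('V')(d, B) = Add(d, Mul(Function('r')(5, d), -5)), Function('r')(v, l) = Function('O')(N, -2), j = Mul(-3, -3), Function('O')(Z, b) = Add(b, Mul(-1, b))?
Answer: -1476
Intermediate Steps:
Function('O')(Z, b) = 0
j = 9
Function('r')(v, l) = 0
Function('V')(d, B) = d (Function('V')(d, B) = Add(d, Mul(0, -5)) = Add(d, 0) = d)
Mul(Function('V')(j, -4), Add(-82, -82)) = Mul(9, Add(-82, -82)) = Mul(9, -164) = -1476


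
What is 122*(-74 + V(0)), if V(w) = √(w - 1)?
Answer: -9028 + 122*I ≈ -9028.0 + 122.0*I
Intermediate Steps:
V(w) = √(-1 + w)
122*(-74 + V(0)) = 122*(-74 + √(-1 + 0)) = 122*(-74 + √(-1)) = 122*(-74 + I) = -9028 + 122*I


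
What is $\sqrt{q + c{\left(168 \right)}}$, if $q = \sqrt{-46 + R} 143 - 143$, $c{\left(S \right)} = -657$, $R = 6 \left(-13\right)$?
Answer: $\sqrt{-800 + 286 i \sqrt{31}} \approx 22.159 + 35.931 i$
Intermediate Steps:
$R = -78$
$q = -143 + 286 i \sqrt{31}$ ($q = \sqrt{-46 - 78} \cdot 143 - 143 = \sqrt{-124} \cdot 143 - 143 = 2 i \sqrt{31} \cdot 143 - 143 = 286 i \sqrt{31} - 143 = -143 + 286 i \sqrt{31} \approx -143.0 + 1592.4 i$)
$\sqrt{q + c{\left(168 \right)}} = \sqrt{\left(-143 + 286 i \sqrt{31}\right) - 657} = \sqrt{-800 + 286 i \sqrt{31}}$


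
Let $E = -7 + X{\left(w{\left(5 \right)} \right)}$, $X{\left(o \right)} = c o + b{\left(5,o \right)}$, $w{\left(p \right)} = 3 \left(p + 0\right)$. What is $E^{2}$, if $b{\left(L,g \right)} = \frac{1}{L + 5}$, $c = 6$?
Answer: $\frac{690561}{100} \approx 6905.6$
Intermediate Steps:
$b{\left(L,g \right)} = \frac{1}{5 + L}$
$w{\left(p \right)} = 3 p$
$X{\left(o \right)} = \frac{1}{10} + 6 o$ ($X{\left(o \right)} = 6 o + \frac{1}{5 + 5} = 6 o + \frac{1}{10} = \frac{1}{10} + 6 o$)
$E = \frac{831}{10}$ ($E = -7 + \left(\frac{1}{10} + 6 \cdot 3 \cdot 5\right) = -7 + \left(\frac{1}{10} + 6 \cdot 15\right) = -7 + \left(\frac{1}{10} + 90\right) = -7 + \frac{901}{10} = \frac{831}{10} \approx 83.1$)
$E^{2} = \left(\frac{831}{10}\right)^{2} = \frac{690561}{100}$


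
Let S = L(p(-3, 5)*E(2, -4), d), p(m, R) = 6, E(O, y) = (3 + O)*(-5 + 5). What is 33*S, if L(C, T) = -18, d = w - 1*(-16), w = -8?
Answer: -594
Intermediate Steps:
E(O, y) = 0 (E(O, y) = (3 + O)*0 = 0)
d = 8 (d = -8 - 1*(-16) = -8 + 16 = 8)
S = -18
33*S = 33*(-18) = -594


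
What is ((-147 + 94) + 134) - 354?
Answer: -273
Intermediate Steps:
((-147 + 94) + 134) - 354 = (-53 + 134) - 354 = 81 - 354 = -273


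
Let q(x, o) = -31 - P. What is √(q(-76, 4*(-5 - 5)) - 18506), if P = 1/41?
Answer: I*√31160738/41 ≈ 136.15*I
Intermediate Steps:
P = 1/41 ≈ 0.024390
q(x, o) = -1272/41 (q(x, o) = -31 - 1*1/41 = -31 - 1/41 = -1272/41)
√(q(-76, 4*(-5 - 5)) - 18506) = √(-1272/41 - 18506) = √(-760018/41) = I*√31160738/41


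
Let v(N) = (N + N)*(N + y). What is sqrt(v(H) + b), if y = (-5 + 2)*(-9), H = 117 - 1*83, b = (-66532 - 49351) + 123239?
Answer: 4*sqrt(719) ≈ 107.26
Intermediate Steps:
b = 7356 (b = -115883 + 123239 = 7356)
H = 34 (H = 117 - 83 = 34)
y = 27 (y = -3*(-9) = 27)
v(N) = 2*N*(27 + N) (v(N) = (N + N)*(N + 27) = (2*N)*(27 + N) = 2*N*(27 + N))
sqrt(v(H) + b) = sqrt(2*34*(27 + 34) + 7356) = sqrt(2*34*61 + 7356) = sqrt(4148 + 7356) = sqrt(11504) = 4*sqrt(719)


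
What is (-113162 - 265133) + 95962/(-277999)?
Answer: -105165727667/277999 ≈ -3.7830e+5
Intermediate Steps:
(-113162 - 265133) + 95962/(-277999) = -378295 + 95962*(-1/277999) = -378295 - 95962/277999 = -105165727667/277999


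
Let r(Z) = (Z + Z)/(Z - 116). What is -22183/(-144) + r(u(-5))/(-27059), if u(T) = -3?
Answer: 71429724979/463683024 ≈ 154.05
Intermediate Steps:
r(Z) = 2*Z/(-116 + Z) (r(Z) = (2*Z)/(-116 + Z) = 2*Z/(-116 + Z))
-22183/(-144) + r(u(-5))/(-27059) = -22183/(-144) + (2*(-3)/(-116 - 3))/(-27059) = -22183*(-1/144) + (2*(-3)/(-119))*(-1/27059) = 22183/144 + (2*(-3)*(-1/119))*(-1/27059) = 22183/144 + (6/119)*(-1/27059) = 22183/144 - 6/3220021 = 71429724979/463683024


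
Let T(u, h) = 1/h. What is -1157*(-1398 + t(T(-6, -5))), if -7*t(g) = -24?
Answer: 11294634/7 ≈ 1.6135e+6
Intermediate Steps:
t(g) = 24/7 (t(g) = -⅐*(-24) = 24/7)
-1157*(-1398 + t(T(-6, -5))) = -1157*(-1398 + 24/7) = -1157*(-9762/7) = 11294634/7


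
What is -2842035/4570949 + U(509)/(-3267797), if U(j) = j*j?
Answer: -10471439484764/14936933429353 ≈ -0.70104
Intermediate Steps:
U(j) = j²
-2842035/4570949 + U(509)/(-3267797) = -2842035/4570949 + 509²/(-3267797) = -2842035*1/4570949 + 259081*(-1/3267797) = -2842035/4570949 - 259081/3267797 = -10471439484764/14936933429353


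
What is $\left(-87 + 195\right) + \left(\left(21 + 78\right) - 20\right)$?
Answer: $187$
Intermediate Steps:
$\left(-87 + 195\right) + \left(\left(21 + 78\right) - 20\right) = 108 + \left(99 - 20\right) = 108 + 79 = 187$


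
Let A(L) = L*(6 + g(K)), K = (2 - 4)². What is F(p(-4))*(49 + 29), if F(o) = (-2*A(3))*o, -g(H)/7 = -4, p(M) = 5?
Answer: -79560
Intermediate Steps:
K = 4 (K = (-2)² = 4)
g(H) = 28 (g(H) = -7*(-4) = 28)
A(L) = 34*L (A(L) = L*(6 + 28) = L*34 = 34*L)
F(o) = -204*o (F(o) = (-68*3)*o = (-2*102)*o = -204*o)
F(p(-4))*(49 + 29) = (-204*5)*(49 + 29) = -1020*78 = -79560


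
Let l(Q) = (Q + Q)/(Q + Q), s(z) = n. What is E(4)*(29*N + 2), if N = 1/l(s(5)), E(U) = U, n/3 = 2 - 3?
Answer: 124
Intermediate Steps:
n = -3 (n = 3*(2 - 3) = 3*(-1) = -3)
s(z) = -3
l(Q) = 1 (l(Q) = (2*Q)/((2*Q)) = (2*Q)*(1/(2*Q)) = 1)
N = 1 (N = 1/1 = 1)
E(4)*(29*N + 2) = 4*(29*1 + 2) = 4*(29 + 2) = 4*31 = 124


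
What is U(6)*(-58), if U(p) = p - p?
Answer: 0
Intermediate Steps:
U(p) = 0
U(6)*(-58) = 0*(-58) = 0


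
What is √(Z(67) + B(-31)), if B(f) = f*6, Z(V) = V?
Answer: I*√119 ≈ 10.909*I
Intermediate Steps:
B(f) = 6*f
√(Z(67) + B(-31)) = √(67 + 6*(-31)) = √(67 - 186) = √(-119) = I*√119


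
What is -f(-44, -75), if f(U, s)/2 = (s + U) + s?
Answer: 388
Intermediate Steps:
f(U, s) = 2*U + 4*s (f(U, s) = 2*((s + U) + s) = 2*((U + s) + s) = 2*(U + 2*s) = 2*U + 4*s)
-f(-44, -75) = -(2*(-44) + 4*(-75)) = -(-88 - 300) = -1*(-388) = 388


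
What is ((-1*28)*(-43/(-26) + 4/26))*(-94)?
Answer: 61852/13 ≈ 4757.8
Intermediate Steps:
((-1*28)*(-43/(-26) + 4/26))*(-94) = -28*(-43*(-1/26) + 4*(1/26))*(-94) = -28*(43/26 + 2/13)*(-94) = -28*47/26*(-94) = -658/13*(-94) = 61852/13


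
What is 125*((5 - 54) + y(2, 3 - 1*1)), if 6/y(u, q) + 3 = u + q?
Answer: -5375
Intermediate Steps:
y(u, q) = 6/(-3 + q + u) (y(u, q) = 6/(-3 + (u + q)) = 6/(-3 + (q + u)) = 6/(-3 + q + u))
125*((5 - 54) + y(2, 3 - 1*1)) = 125*((5 - 54) + 6/(-3 + (3 - 1*1) + 2)) = 125*(-49 + 6/(-3 + (3 - 1) + 2)) = 125*(-49 + 6/(-3 + 2 + 2)) = 125*(-49 + 6/1) = 125*(-49 + 6*1) = 125*(-49 + 6) = 125*(-43) = -5375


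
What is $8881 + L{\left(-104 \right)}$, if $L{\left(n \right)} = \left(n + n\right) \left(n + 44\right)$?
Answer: $21361$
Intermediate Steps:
$L{\left(n \right)} = 2 n \left(44 + n\right)$
$8881 + L{\left(-104 \right)} = 8881 + 2 \left(-104\right) \left(44 - 104\right) = 8881 + 2 \left(-104\right) \left(-60\right) = 8881 + 12480 = 21361$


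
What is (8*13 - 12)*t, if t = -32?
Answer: -2944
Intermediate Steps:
(8*13 - 12)*t = (8*13 - 12)*(-32) = (104 - 12)*(-32) = 92*(-32) = -2944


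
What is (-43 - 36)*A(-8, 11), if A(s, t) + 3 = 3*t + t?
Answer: -3239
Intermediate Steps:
A(s, t) = -3 + 4*t (A(s, t) = -3 + (3*t + t) = -3 + 4*t)
(-43 - 36)*A(-8, 11) = (-43 - 36)*(-3 + 4*11) = -79*(-3 + 44) = -79*41 = -3239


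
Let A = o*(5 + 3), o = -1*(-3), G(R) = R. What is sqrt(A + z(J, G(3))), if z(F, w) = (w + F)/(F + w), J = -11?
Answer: 5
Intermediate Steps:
o = 3
z(F, w) = 1 (z(F, w) = (F + w)/(F + w) = 1)
A = 24 (A = 3*(5 + 3) = 3*8 = 24)
sqrt(A + z(J, G(3))) = sqrt(24 + 1) = sqrt(25) = 5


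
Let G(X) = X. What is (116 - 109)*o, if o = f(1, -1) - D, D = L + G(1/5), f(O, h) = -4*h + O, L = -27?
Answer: 1113/5 ≈ 222.60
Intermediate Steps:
f(O, h) = O - 4*h
D = -134/5 (D = -27 + 1/5 = -134/5 ≈ -26.800)
o = 159/5 (o = (1 - 4*(-1)) - 1*(-134/5) = (1 + 4) + 134/5 = 5 + 134/5 = 159/5 ≈ 31.800)
(116 - 109)*o = (116 - 109)*(159/5) = 7*(159/5) = 1113/5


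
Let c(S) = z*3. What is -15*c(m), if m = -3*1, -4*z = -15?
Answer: -675/4 ≈ -168.75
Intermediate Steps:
z = 15/4 (z = -¼*(-15) = 15/4 ≈ 3.7500)
m = -3
c(S) = 45/4 (c(S) = (15/4)*3 = 45/4)
-15*c(m) = -15*45/4 = -675/4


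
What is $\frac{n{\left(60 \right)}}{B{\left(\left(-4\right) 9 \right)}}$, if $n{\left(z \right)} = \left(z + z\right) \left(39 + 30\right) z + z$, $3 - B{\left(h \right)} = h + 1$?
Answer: $\frac{248430}{19} \approx 13075.0$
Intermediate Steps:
$B{\left(h \right)} = 2 - h$ ($B{\left(h \right)} = 3 - \left(h + 1\right) = 3 - \left(1 + h\right) = 2 - h$)
$n{\left(z \right)} = z + 138 z^{2}$ ($n{\left(z \right)} = 2 z 69 z + z = 138 z z + z = 138 z^{2} + z = z + 138 z^{2}$)
$\frac{n{\left(60 \right)}}{B{\left(\left(-4\right) 9 \right)}} = \frac{60 \left(1 + 138 \cdot 60\right)}{2 - \left(-4\right) 9} = \frac{60 \left(1 + 8280\right)}{2 - -36} = \frac{60 \cdot 8281}{2 + 36} = \frac{496860}{38} = 496860 \cdot \frac{1}{38} = \frac{248430}{19}$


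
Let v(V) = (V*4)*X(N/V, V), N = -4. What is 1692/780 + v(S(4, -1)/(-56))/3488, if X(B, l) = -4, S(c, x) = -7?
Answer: 245839/113360 ≈ 2.1687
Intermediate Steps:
v(V) = -16*V (v(V) = (V*4)*(-4) = (4*V)*(-4) = -16*V)
1692/780 + v(S(4, -1)/(-56))/3488 = 1692/780 - (-112)/(-56)/3488 = 1692*(1/780) - (-112)*(-1)/56*(1/3488) = 141/65 - 16*⅛*(1/3488) = 141/65 - 2*1/3488 = 141/65 - 1/1744 = 245839/113360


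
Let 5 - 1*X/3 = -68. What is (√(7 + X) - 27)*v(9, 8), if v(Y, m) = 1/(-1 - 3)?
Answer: 27/4 - √226/4 ≈ 2.9917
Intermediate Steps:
X = 219 (X = 15 - 3*(-68) = 15 + 204 = 219)
v(Y, m) = -¼ (v(Y, m) = 1/(-4) = -¼)
(√(7 + X) - 27)*v(9, 8) = (√(7 + 219) - 27)*(-¼) = (√226 - 27)*(-¼) = (-27 + √226)*(-¼) = 27/4 - √226/4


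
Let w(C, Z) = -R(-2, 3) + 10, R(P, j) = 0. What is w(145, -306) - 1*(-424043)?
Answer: 424053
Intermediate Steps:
w(C, Z) = 10 (w(C, Z) = -1*0 + 10 = 0 + 10 = 10)
w(145, -306) - 1*(-424043) = 10 - 1*(-424043) = 10 + 424043 = 424053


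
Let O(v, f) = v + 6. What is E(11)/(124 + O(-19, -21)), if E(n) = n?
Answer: 11/111 ≈ 0.099099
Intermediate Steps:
O(v, f) = 6 + v
E(11)/(124 + O(-19, -21)) = 11/(124 + (6 - 19)) = 11/(124 - 13) = 11/111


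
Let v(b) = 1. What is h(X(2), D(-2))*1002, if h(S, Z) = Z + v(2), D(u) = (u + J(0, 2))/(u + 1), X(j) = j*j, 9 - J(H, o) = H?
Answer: -6012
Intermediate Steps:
J(H, o) = 9 - H
X(j) = j²
D(u) = (9 + u)/(1 + u) (D(u) = (u + (9 - 1*0))/(u + 1) = (u + (9 + 0))/(1 + u) = (u + 9)/(1 + u) = (9 + u)/(1 + u))
h(S, Z) = 1 + Z (h(S, Z) = Z + 1 = 1 + Z)
h(X(2), D(-2))*1002 = (1 + (9 - 2)/(1 - 2))*1002 = (1 + 7/(-1))*1002 = (1 - 1*7)*1002 = (1 - 7)*1002 = -6*1002 = -6012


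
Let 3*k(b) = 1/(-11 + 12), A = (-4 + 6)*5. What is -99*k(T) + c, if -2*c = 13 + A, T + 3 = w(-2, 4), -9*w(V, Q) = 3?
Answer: -89/2 ≈ -44.500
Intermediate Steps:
w(V, Q) = -1/3 (w(V, Q) = -1/9*3 = -1/3)
A = 10 (A = 2*5 = 10)
T = -10/3 (T = -3 - 1/3 = -10/3 ≈ -3.3333)
c = -23/2 (c = -(13 + 10)/2 = -1/2*23 = -23/2 ≈ -11.500)
k(b) = 1/3 (k(b) = 1/(3*(-11 + 12)) = (1/3)/1 = (1/3)*1 = 1/3)
-99*k(T) + c = -99*1/3 - 23/2 = -33 - 23/2 = -89/2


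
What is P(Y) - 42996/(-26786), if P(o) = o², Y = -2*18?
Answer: 17378826/13393 ≈ 1297.6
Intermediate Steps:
Y = -36
P(Y) - 42996/(-26786) = (-36)² - 42996/(-26786) = 1296 - 42996*(-1)/26786 = 1296 - 1*(-21498/13393) = 1296 + 21498/13393 = 17378826/13393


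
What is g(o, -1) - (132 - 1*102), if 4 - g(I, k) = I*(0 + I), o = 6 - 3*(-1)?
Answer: -107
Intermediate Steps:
o = 9 (o = 6 + 3 = 9)
g(I, k) = 4 - I² (g(I, k) = 4 - I*(0 + I) = 4 - I*I = 4 - I²)
g(o, -1) - (132 - 1*102) = (4 - 1*9²) - (132 - 1*102) = (4 - 1*81) - (132 - 102) = (4 - 81) - 1*30 = -77 - 30 = -107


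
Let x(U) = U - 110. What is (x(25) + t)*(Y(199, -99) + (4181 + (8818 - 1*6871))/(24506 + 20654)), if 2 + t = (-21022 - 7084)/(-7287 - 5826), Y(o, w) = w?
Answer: 2642551415/314991 ≈ 8389.3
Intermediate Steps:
x(U) = -110 + U
t = 40/279 (t = -2 + (-21022 - 7084)/(-7287 - 5826) = -2 - 28106/(-13113) = -2 - 28106*(-1/13113) = -2 + 598/279 = 40/279 ≈ 0.14337)
(x(25) + t)*(Y(199, -99) + (4181 + (8818 - 1*6871))/(24506 + 20654)) = ((-110 + 25) + 40/279)*(-99 + (4181 + (8818 - 1*6871))/(24506 + 20654)) = (-85 + 40/279)*(-99 + (4181 + (8818 - 6871))/45160) = -23675*(-99 + (4181 + 1947)*(1/45160))/279 = -23675*(-99 + 6128*(1/45160))/279 = -23675*(-99 + 766/5645)/279 = -23675/279*(-558089/5645) = 2642551415/314991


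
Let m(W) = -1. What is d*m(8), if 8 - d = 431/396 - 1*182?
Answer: -74809/396 ≈ -188.91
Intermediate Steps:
d = 74809/396 (d = 8 - (431/396 - 1*182) = 8 - (431*(1/396) - 182) = 8 - (431/396 - 182) = 8 - 1*(-71641/396) = 8 + 71641/396 = 74809/396 ≈ 188.91)
d*m(8) = (74809/396)*(-1) = -74809/396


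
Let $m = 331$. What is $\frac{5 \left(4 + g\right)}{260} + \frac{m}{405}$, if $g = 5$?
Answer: $\frac{20857}{21060} \approx 0.99036$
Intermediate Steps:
$\frac{5 \left(4 + g\right)}{260} + \frac{m}{405} = \frac{5 \left(4 + 5\right)}{260} + \frac{331}{405} = 5 \cdot 9 \cdot \frac{1}{260} + 331 \cdot \frac{1}{405} = 45 \cdot \frac{1}{260} + \frac{331}{405} = \frac{9}{52} + \frac{331}{405} = \frac{20857}{21060}$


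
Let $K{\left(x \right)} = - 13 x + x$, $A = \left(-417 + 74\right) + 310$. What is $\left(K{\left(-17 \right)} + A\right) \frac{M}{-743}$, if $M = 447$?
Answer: $- \frac{76437}{743} \approx -102.88$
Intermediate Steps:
$A = -33$ ($A = -343 + 310 = -33$)
$K{\left(x \right)} = - 12 x$
$\left(K{\left(-17 \right)} + A\right) \frac{M}{-743} = \left(\left(-12\right) \left(-17\right) - 33\right) \frac{447}{-743} = \left(204 - 33\right) 447 \left(- \frac{1}{743}\right) = 171 \left(- \frac{447}{743}\right) = - \frac{76437}{743}$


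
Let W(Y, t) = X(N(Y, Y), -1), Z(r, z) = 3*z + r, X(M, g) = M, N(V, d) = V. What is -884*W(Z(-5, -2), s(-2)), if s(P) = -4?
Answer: 9724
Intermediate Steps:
Z(r, z) = r + 3*z
W(Y, t) = Y
-884*W(Z(-5, -2), s(-2)) = -884*(-5 + 3*(-2)) = -884*(-5 - 6) = -884*(-11) = 9724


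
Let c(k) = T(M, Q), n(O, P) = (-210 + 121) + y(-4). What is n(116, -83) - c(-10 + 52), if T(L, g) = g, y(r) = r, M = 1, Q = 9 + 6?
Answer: -108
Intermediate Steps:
Q = 15
n(O, P) = -93 (n(O, P) = (-210 + 121) - 4 = -89 - 4 = -93)
c(k) = 15
n(116, -83) - c(-10 + 52) = -93 - 1*15 = -93 - 15 = -108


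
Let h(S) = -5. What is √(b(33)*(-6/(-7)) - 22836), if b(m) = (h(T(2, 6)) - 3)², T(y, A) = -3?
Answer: 2*I*√279069/7 ≈ 150.93*I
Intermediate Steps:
b(m) = 64 (b(m) = (-5 - 3)² = (-8)² = 64)
√(b(33)*(-6/(-7)) - 22836) = √(64*(-6/(-7)) - 22836) = √(64*(-6*(-⅐)) - 22836) = √(64*(6/7) - 22836) = √(384/7 - 22836) = √(-159468/7) = 2*I*√279069/7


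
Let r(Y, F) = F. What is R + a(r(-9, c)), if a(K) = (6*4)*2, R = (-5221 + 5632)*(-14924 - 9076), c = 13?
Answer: -9863952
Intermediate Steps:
R = -9864000 (R = 411*(-24000) = -9864000)
a(K) = 48 (a(K) = 24*2 = 48)
R + a(r(-9, c)) = -9864000 + 48 = -9863952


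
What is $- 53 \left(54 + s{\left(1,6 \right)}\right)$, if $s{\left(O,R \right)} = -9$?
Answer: $-2385$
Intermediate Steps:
$- 53 \left(54 + s{\left(1,6 \right)}\right) = - 53 \left(54 - 9\right) = \left(-53\right) 45 = -2385$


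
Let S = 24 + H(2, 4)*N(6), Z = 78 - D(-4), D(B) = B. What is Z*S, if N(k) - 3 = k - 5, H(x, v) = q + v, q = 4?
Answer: 4592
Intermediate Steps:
H(x, v) = 4 + v
N(k) = -2 + k (N(k) = 3 + (k - 5) = 3 + (-5 + k) = -2 + k)
Z = 82 (Z = 78 - 1*(-4) = 78 + 4 = 82)
S = 56 (S = 24 + (4 + 4)*(-2 + 6) = 24 + 8*4 = 24 + 32 = 56)
Z*S = 82*56 = 4592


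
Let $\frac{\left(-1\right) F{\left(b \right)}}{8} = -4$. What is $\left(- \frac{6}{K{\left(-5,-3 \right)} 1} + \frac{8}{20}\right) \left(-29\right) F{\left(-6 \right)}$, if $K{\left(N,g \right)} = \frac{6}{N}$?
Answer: $- \frac{25056}{5} \approx -5011.2$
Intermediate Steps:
$F{\left(b \right)} = 32$ ($F{\left(b \right)} = \left(-8\right) \left(-4\right) = 32$)
$\left(- \frac{6}{K{\left(-5,-3 \right)} 1} + \frac{8}{20}\right) \left(-29\right) F{\left(-6 \right)} = \left(- \frac{6}{\frac{6}{-5} \cdot 1} + \frac{8}{20}\right) \left(-29\right) 32 = \left(- \frac{6}{6 \left(- \frac{1}{5}\right) 1} + 8 \cdot \frac{1}{20}\right) \left(-29\right) 32 = \left(- \frac{6}{\left(- \frac{6}{5}\right) 1} + \frac{2}{5}\right) \left(-29\right) 32 = \left(- \frac{6}{- \frac{6}{5}} + \frac{2}{5}\right) \left(-29\right) 32 = \left(\left(-6\right) \left(- \frac{5}{6}\right) + \frac{2}{5}\right) \left(-29\right) 32 = \left(5 + \frac{2}{5}\right) \left(-29\right) 32 = \frac{27}{5} \left(-29\right) 32 = \left(- \frac{783}{5}\right) 32 = - \frac{25056}{5}$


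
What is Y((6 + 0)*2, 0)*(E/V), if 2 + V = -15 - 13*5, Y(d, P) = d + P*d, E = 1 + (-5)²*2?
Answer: -306/41 ≈ -7.4634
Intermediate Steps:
E = 51 (E = 1 + 25*2 = 1 + 50 = 51)
V = -82 (V = -2 + (-15 - 13*5) = -2 + (-15 - 65) = -2 - 80 = -82)
Y((6 + 0)*2, 0)*(E/V) = (((6 + 0)*2)*(1 + 0))*(51/(-82)) = ((6*2)*1)*(51*(-1/82)) = (12*1)*(-51/82) = 12*(-51/82) = -306/41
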